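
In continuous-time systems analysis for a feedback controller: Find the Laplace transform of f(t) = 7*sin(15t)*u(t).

Standard pair: sin(wt)*u(t) <-> w/(s^2+w^2)
With w = 15: L{7*sin(15t)*u(t)} = 105/(s^2+225)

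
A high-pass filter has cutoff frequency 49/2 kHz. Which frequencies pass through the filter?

A high-pass filter passes all frequencies above the cutoff frequency 49/2 kHz and attenuates lower frequencies.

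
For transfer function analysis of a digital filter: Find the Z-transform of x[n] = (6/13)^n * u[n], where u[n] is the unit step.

The Z-transform of a^n * u[n] is z/(z-a) for |z| > |a|.
Here a = 6/13, so X(z) = z/(z - (6/13)) = 13z/(13z - 6)
ROC: |z| > 6/13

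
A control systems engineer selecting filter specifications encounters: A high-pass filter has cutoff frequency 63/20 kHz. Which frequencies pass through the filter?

A high-pass filter passes all frequencies above the cutoff frequency 63/20 kHz and attenuates lower frequencies.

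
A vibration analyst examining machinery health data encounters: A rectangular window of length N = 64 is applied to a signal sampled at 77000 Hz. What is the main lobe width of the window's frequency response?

For a rectangular window of length N,
the main lobe width in frequency is 2*f_s/N.
= 2*77000/64 = 9625/4 Hz
This determines the minimum frequency separation for resolving two sinusoids.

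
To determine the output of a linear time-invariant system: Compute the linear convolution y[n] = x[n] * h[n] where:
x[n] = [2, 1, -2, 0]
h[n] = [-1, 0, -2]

y[n] = sum_k x[k]*h[n-k]. Output length = len(x) + len(h) - 1 = 4 + 3 - 1 = 6.
y[0] = 2*-1 = -2
y[1] = 1*-1 + 2*0 = -1
y[2] = -2*-1 + 1*0 + 2*-2 = -2
y[3] = 0*-1 + -2*0 + 1*-2 = -2
y[4] = 0*0 + -2*-2 = 4
y[5] = 0*-2 = 0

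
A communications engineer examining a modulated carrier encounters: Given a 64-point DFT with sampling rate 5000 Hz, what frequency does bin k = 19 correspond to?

The frequency of DFT bin k is: f_k = k * f_s / N
f_19 = 19 * 5000 / 64 = 11875/8 Hz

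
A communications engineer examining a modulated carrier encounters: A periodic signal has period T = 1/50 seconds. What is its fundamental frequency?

The fundamental frequency is the reciprocal of the period.
f = 1/T = 1/(1/50) = 50 Hz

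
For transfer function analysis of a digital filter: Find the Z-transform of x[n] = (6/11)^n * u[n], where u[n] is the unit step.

The Z-transform of a^n * u[n] is z/(z-a) for |z| > |a|.
Here a = 6/11, so X(z) = z/(z - (6/11)) = 11z/(11z - 6)
ROC: |z| > 6/11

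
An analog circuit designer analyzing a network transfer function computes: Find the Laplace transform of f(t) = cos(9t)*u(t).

Standard pair: cos(wt)*u(t) <-> s/(s^2+w^2)
With w = 9: L{cos(9t)*u(t)} = s/(s^2+81)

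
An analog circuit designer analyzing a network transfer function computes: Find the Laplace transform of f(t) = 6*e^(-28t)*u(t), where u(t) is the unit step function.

Standard Laplace transform pair:
e^(-at)*u(t) <-> 1/(s+a)
With a = 28: L{6*e^(-28t)*u(t)} = 6/(s+28), ROC: Re(s) > -28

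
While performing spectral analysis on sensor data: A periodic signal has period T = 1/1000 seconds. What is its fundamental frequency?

The fundamental frequency is the reciprocal of the period.
f = 1/T = 1/(1/1000) = 1000 Hz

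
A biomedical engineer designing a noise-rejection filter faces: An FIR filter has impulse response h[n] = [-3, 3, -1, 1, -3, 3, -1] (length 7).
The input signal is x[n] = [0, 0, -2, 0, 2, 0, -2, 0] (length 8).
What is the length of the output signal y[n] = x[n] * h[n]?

For linear convolution, the output length is:
len(y) = len(x) + len(h) - 1 = 8 + 7 - 1 = 14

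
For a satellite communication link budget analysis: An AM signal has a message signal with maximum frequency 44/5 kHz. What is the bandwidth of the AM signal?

In AM (double-sideband), the bandwidth is twice the message frequency.
BW = 2 * f_m = 2 * 44/5 kHz = 88/5 kHz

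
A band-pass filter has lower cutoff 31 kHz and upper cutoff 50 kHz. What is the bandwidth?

Bandwidth = f_high - f_low
= 50 kHz - 31 kHz = 19 kHz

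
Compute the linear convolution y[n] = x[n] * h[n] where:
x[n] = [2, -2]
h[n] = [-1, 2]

y[n] = sum_k x[k]*h[n-k]. Output length = len(x) + len(h) - 1 = 2 + 2 - 1 = 3.
y[0] = 2*-1 = -2
y[1] = -2*-1 + 2*2 = 6
y[2] = -2*2 = -4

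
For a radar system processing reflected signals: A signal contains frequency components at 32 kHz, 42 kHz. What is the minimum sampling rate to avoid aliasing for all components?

The highest frequency component is f_max = 42 kHz.
Nyquist rate = 2 * f_max = 2 * 42 kHz = 84 kHz.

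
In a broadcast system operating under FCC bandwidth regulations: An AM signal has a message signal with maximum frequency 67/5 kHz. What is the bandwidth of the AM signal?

In AM (double-sideband), the bandwidth is twice the message frequency.
BW = 2 * f_m = 2 * 67/5 kHz = 134/5 kHz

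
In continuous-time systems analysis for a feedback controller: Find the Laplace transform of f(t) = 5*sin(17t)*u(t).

Standard pair: sin(wt)*u(t) <-> w/(s^2+w^2)
With w = 17: L{5*sin(17t)*u(t)} = 85/(s^2+289)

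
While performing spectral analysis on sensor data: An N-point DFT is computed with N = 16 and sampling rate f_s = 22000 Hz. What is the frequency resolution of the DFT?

DFT frequency resolution = f_s / N
= 22000 / 16 = 1375 Hz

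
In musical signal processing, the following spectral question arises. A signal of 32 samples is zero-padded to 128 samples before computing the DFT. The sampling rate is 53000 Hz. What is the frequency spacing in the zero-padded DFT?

Original DFT: N = 32, resolution = f_s/N = 53000/32 = 6625/4 Hz
Zero-padded DFT: N = 128, resolution = f_s/N = 53000/128 = 6625/16 Hz
Zero-padding interpolates the spectrum (finer frequency grid)
but does NOT improve the true spectral resolution (ability to resolve close frequencies).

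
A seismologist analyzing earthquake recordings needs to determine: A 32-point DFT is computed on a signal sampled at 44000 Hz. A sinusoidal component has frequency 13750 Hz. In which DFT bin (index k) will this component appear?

DFT frequency resolution = f_s/N = 44000/32 = 1375 Hz
Bin index k = f_signal / resolution = 13750 / 1375 = 10
The signal frequency 13750 Hz falls in DFT bin k = 10.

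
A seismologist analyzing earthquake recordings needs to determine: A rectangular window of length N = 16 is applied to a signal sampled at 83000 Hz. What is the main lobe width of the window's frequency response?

For a rectangular window of length N,
the main lobe width in frequency is 2*f_s/N.
= 2*83000/16 = 10375 Hz
This determines the minimum frequency separation for resolving two sinusoids.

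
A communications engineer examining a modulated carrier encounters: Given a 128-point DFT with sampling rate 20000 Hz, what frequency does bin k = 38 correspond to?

The frequency of DFT bin k is: f_k = k * f_s / N
f_38 = 38 * 20000 / 128 = 11875/2 Hz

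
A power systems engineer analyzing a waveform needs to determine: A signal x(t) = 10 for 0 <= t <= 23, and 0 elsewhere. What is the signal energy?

Energy = integral of |x(t)|^2 dt over the signal duration
= 10^2 * 23 = 100 * 23 = 2300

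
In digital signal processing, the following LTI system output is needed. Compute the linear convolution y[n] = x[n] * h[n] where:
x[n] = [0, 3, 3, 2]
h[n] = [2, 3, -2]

y[n] = sum_k x[k]*h[n-k]. Output length = len(x) + len(h) - 1 = 4 + 3 - 1 = 6.
y[0] = 0*2 = 0
y[1] = 3*2 + 0*3 = 6
y[2] = 3*2 + 3*3 + 0*-2 = 15
y[3] = 2*2 + 3*3 + 3*-2 = 7
y[4] = 2*3 + 3*-2 = 0
y[5] = 2*-2 = -4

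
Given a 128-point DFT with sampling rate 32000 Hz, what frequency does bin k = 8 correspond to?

The frequency of DFT bin k is: f_k = k * f_s / N
f_8 = 8 * 32000 / 128 = 2000 Hz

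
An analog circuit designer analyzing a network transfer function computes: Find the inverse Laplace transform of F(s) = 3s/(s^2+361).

Standard pair: s/(s^2+w^2) <-> cos(wt)*u(t)
With k=3, w=19: f(t) = 3*cos(19t)*u(t)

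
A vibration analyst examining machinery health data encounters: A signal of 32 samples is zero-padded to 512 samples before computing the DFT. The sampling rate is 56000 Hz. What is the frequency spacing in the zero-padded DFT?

Original DFT: N = 32, resolution = f_s/N = 56000/32 = 1750 Hz
Zero-padded DFT: N = 512, resolution = f_s/N = 56000/512 = 875/8 Hz
Zero-padding interpolates the spectrum (finer frequency grid)
but does NOT improve the true spectral resolution (ability to resolve close frequencies).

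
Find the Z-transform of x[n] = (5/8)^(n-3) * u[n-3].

Time-shifting property: if X(z) = Z{x[n]}, then Z{x[n-d]} = z^(-d) * X(z)
X(z) = z/(z - 5/8) for x[n] = (5/8)^n * u[n]
Z{x[n-3]} = z^(-3) * z/(z - 5/8) = z^(-2)/(z - 5/8)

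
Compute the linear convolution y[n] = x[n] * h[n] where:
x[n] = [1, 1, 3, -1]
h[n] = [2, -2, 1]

y[n] = sum_k x[k]*h[n-k]. Output length = len(x) + len(h) - 1 = 4 + 3 - 1 = 6.
y[0] = 1*2 = 2
y[1] = 1*2 + 1*-2 = 0
y[2] = 3*2 + 1*-2 + 1*1 = 5
y[3] = -1*2 + 3*-2 + 1*1 = -7
y[4] = -1*-2 + 3*1 = 5
y[5] = -1*1 = -1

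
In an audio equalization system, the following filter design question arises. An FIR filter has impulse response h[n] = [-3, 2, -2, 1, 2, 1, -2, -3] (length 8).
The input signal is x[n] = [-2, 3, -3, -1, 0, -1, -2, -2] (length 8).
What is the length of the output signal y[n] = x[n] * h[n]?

For linear convolution, the output length is:
len(y) = len(x) + len(h) - 1 = 8 + 8 - 1 = 15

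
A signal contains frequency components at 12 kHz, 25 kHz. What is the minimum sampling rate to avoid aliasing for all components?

The highest frequency component is f_max = 25 kHz.
Nyquist rate = 2 * f_max = 2 * 25 kHz = 50 kHz.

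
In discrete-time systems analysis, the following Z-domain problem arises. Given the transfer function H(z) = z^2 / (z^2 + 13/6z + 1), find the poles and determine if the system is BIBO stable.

Poles are roots of the denominator: z^2 + 13/6z + 1 = 0.
Quadratic formula: z = [-(13/6) +/- sqrt((13/6)^2 - 4*(1))] / 2
Discriminant = 169/36 - 4 = 25/36; sqrt = 5/6.
z = (-13/6 +/- 5/6) / 2 => z = -2/3 or z = -3/2.
|p1| = 3/2, |p2| = 2/3.
For BIBO stability, all poles must lie inside the unit circle (|p| < 1).
System is UNSTABLE since at least one |p| >= 1.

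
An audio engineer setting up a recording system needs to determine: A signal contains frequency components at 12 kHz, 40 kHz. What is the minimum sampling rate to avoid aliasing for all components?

The highest frequency component is f_max = 40 kHz.
Nyquist rate = 2 * f_max = 2 * 40 kHz = 80 kHz.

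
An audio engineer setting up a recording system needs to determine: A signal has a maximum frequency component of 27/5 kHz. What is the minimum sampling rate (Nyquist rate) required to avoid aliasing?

By the Nyquist-Shannon sampling theorem,
the minimum sampling rate (Nyquist rate) must be at least 2 * f_max.
Nyquist rate = 2 * 27/5 kHz = 54/5 kHz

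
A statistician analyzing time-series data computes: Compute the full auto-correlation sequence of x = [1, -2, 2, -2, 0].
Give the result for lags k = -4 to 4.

r_xx[k] = sum_m x[m]*x[m+k], indexed from 0, for k = -4 to 4:
  r_xx[-4] = x[4]*x[0] = 0
  r_xx[-3] = x[3]*x[0] + x[4]*x[1] = -2
  r_xx[-2] = x[2]*x[0] + x[3]*x[1] + x[4]*x[2] = 6
  r_xx[-1] = x[1]*x[0] + x[2]*x[1] + x[3]*x[2] + x[4]*x[3] = -10
  r_xx[0] = x[0]*x[0] + x[1]*x[1] + x[2]*x[2] + x[3]*x[3] + x[4]*x[4] = 13
  r_xx[1] = x[0]*x[1] + x[1]*x[2] + x[2]*x[3] + x[3]*x[4] = -10
  r_xx[2] = x[0]*x[2] + x[1]*x[3] + x[2]*x[4] = 6
  r_xx[3] = x[0]*x[3] + x[1]*x[4] = -2
  r_xx[4] = x[0]*x[4] = 0
r_xx = [0, -2, 6, -10, 13, -10, 6, -2, 0]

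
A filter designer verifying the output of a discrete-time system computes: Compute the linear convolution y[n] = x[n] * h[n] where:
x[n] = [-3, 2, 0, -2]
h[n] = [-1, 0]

y[n] = sum_k x[k]*h[n-k]. Output length = len(x) + len(h) - 1 = 4 + 2 - 1 = 5.
y[0] = -3*-1 = 3
y[1] = 2*-1 + -3*0 = -2
y[2] = 0*-1 + 2*0 = 0
y[3] = -2*-1 + 0*0 = 2
y[4] = -2*0 = 0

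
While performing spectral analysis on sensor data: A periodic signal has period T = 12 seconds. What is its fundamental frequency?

The fundamental frequency is the reciprocal of the period.
f = 1/T = 1/(12) = 1/12 Hz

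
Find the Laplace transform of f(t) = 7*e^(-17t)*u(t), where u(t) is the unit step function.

Standard Laplace transform pair:
e^(-at)*u(t) <-> 1/(s+a)
With a = 17: L{7*e^(-17t)*u(t)} = 7/(s+17), ROC: Re(s) > -17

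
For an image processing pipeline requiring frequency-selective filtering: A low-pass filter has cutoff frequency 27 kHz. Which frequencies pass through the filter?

A low-pass filter passes all frequencies below the cutoff frequency 27 kHz and attenuates higher frequencies.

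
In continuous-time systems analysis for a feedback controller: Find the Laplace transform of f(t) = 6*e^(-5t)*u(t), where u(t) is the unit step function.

Standard Laplace transform pair:
e^(-at)*u(t) <-> 1/(s+a)
With a = 5: L{6*e^(-5t)*u(t)} = 6/(s+5), ROC: Re(s) > -5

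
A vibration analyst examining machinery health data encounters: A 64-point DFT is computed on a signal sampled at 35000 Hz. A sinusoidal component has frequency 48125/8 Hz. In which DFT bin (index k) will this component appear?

DFT frequency resolution = f_s/N = 35000/64 = 4375/8 Hz
Bin index k = f_signal / resolution = 48125/8 / 4375/8 = 11
The signal frequency 48125/8 Hz falls in DFT bin k = 11.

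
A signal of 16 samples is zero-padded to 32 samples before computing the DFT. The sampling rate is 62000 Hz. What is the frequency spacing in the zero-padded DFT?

Original DFT: N = 16, resolution = f_s/N = 62000/16 = 3875 Hz
Zero-padded DFT: N = 32, resolution = f_s/N = 62000/32 = 3875/2 Hz
Zero-padding interpolates the spectrum (finer frequency grid)
but does NOT improve the true spectral resolution (ability to resolve close frequencies).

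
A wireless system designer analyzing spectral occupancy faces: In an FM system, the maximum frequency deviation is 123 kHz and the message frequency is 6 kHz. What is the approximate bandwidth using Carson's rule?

Carson's rule: BW = 2*(delta_f + f_m)
= 2*(123 + 6) kHz = 258 kHz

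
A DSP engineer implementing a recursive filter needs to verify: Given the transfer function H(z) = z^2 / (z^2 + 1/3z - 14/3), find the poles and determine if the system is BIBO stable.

Poles are roots of the denominator: z^2 + 1/3z - 14/3 = 0.
Quadratic formula: z = [-(1/3) +/- sqrt((1/3)^2 - 4*(-14/3))] / 2
Discriminant = 1/9 + 56/3 = 169/9; sqrt = 13/3.
z = (-1/3 +/- 13/3) / 2 => z = 2 or z = -7/3.
|p1| = 7/3, |p2| = 2.
For BIBO stability, all poles must lie inside the unit circle (|p| < 1).
System is UNSTABLE since at least one |p| >= 1.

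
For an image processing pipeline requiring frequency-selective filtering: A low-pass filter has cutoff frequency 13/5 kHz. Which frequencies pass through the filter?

A low-pass filter passes all frequencies below the cutoff frequency 13/5 kHz and attenuates higher frequencies.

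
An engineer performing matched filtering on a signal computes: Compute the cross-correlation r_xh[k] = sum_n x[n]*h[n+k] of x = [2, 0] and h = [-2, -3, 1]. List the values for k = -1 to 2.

Both sequences indexed from 0 and zero outside their support.
Lags with overlap: k = -1 to 2.
  r_xh[-1] = x[1]*h[0] = 0
  r_xh[0] = x[0]*h[0] + x[1]*h[1] = -4
  r_xh[1] = x[0]*h[1] + x[1]*h[2] = -6
  r_xh[2] = x[0]*h[2] = 2
r_xh = [0, -4, -6, 2] (for k = -1, ..., 2)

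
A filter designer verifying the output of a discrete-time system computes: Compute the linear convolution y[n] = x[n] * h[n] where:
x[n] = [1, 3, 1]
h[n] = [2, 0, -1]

y[n] = sum_k x[k]*h[n-k]. Output length = len(x) + len(h) - 1 = 3 + 3 - 1 = 5.
y[0] = 1*2 = 2
y[1] = 3*2 + 1*0 = 6
y[2] = 1*2 + 3*0 + 1*-1 = 1
y[3] = 1*0 + 3*-1 = -3
y[4] = 1*-1 = -1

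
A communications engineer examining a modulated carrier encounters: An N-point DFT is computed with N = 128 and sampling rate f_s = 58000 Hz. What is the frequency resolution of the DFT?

DFT frequency resolution = f_s / N
= 58000 / 128 = 3625/8 Hz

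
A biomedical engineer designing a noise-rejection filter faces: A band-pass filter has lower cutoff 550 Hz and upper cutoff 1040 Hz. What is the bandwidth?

Bandwidth = f_high - f_low
= 1040 Hz - 550 Hz = 490 Hz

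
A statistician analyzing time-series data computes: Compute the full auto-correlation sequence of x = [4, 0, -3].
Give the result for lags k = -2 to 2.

r_xx[k] = sum_m x[m]*x[m+k], indexed from 0, for k = -2 to 2:
  r_xx[-2] = x[2]*x[0] = -12
  r_xx[-1] = x[1]*x[0] + x[2]*x[1] = 0
  r_xx[0] = x[0]*x[0] + x[1]*x[1] + x[2]*x[2] = 25
  r_xx[1] = x[0]*x[1] + x[1]*x[2] = 0
  r_xx[2] = x[0]*x[2] = -12
r_xx = [-12, 0, 25, 0, -12]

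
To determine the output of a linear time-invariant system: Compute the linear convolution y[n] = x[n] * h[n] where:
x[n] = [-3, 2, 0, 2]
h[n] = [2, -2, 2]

y[n] = sum_k x[k]*h[n-k]. Output length = len(x) + len(h) - 1 = 4 + 3 - 1 = 6.
y[0] = -3*2 = -6
y[1] = 2*2 + -3*-2 = 10
y[2] = 0*2 + 2*-2 + -3*2 = -10
y[3] = 2*2 + 0*-2 + 2*2 = 8
y[4] = 2*-2 + 0*2 = -4
y[5] = 2*2 = 4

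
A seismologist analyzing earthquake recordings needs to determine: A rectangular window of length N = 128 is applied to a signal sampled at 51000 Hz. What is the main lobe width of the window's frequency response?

For a rectangular window of length N,
the main lobe width in frequency is 2*f_s/N.
= 2*51000/128 = 6375/8 Hz
This determines the minimum frequency separation for resolving two sinusoids.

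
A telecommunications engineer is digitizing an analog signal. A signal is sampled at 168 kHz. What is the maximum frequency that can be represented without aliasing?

The maximum frequency that can be represented without aliasing
is the Nyquist frequency: f_max = f_s / 2 = 168 kHz / 2 = 84 kHz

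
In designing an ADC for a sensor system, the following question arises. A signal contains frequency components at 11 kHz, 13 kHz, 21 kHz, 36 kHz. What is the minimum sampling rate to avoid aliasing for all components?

The highest frequency component is f_max = 36 kHz.
Nyquist rate = 2 * f_max = 2 * 36 kHz = 72 kHz.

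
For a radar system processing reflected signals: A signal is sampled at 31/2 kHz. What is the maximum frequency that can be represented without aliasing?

The maximum frequency that can be represented without aliasing
is the Nyquist frequency: f_max = f_s / 2 = 31/2 kHz / 2 = 31/4 kHz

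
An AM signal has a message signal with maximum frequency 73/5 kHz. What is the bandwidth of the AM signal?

In AM (double-sideband), the bandwidth is twice the message frequency.
BW = 2 * f_m = 2 * 73/5 kHz = 146/5 kHz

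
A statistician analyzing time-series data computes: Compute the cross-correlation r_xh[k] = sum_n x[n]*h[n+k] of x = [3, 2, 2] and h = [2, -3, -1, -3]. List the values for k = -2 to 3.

Both sequences indexed from 0 and zero outside their support.
Lags with overlap: k = -2 to 3.
  r_xh[-2] = x[2]*h[0] = 4
  r_xh[-1] = x[1]*h[0] + x[2]*h[1] = -2
  r_xh[0] = x[0]*h[0] + x[1]*h[1] + x[2]*h[2] = -2
  r_xh[1] = x[0]*h[1] + x[1]*h[2] + x[2]*h[3] = -17
  r_xh[2] = x[0]*h[2] + x[1]*h[3] = -9
  r_xh[3] = x[0]*h[3] = -9
r_xh = [4, -2, -2, -17, -9, -9] (for k = -2, ..., 3)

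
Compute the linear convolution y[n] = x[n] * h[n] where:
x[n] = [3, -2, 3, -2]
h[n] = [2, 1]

y[n] = sum_k x[k]*h[n-k]. Output length = len(x) + len(h) - 1 = 4 + 2 - 1 = 5.
y[0] = 3*2 = 6
y[1] = -2*2 + 3*1 = -1
y[2] = 3*2 + -2*1 = 4
y[3] = -2*2 + 3*1 = -1
y[4] = -2*1 = -2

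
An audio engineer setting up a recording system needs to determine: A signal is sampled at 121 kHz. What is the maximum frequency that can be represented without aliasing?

The maximum frequency that can be represented without aliasing
is the Nyquist frequency: f_max = f_s / 2 = 121 kHz / 2 = 121/2 kHz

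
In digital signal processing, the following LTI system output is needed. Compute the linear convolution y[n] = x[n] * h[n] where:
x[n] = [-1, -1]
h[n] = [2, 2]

y[n] = sum_k x[k]*h[n-k]. Output length = len(x) + len(h) - 1 = 2 + 2 - 1 = 3.
y[0] = -1*2 = -2
y[1] = -1*2 + -1*2 = -4
y[2] = -1*2 = -2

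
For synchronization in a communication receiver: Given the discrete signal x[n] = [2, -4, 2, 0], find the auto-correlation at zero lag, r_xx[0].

The auto-correlation at zero lag r_xx[0] equals the signal energy.
r_xx[0] = sum of x[n]^2 = 2^2 + (-4)^2 + 2^2 + 0^2
= 4 + 16 + 4 + 0 = 24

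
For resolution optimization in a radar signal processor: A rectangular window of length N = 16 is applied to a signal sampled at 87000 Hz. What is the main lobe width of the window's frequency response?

For a rectangular window of length N,
the main lobe width in frequency is 2*f_s/N.
= 2*87000/16 = 10875 Hz
This determines the minimum frequency separation for resolving two sinusoids.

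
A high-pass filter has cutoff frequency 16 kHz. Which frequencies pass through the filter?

A high-pass filter passes all frequencies above the cutoff frequency 16 kHz and attenuates lower frequencies.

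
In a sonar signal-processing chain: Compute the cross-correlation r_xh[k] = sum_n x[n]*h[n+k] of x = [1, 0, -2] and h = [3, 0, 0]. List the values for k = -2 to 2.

Both sequences indexed from 0 and zero outside their support.
Lags with overlap: k = -2 to 2.
  r_xh[-2] = x[2]*h[0] = -6
  r_xh[-1] = x[1]*h[0] + x[2]*h[1] = 0
  r_xh[0] = x[0]*h[0] + x[1]*h[1] + x[2]*h[2] = 3
  r_xh[1] = x[0]*h[1] + x[1]*h[2] = 0
  r_xh[2] = x[0]*h[2] = 0
r_xh = [-6, 0, 3, 0, 0] (for k = -2, ..., 2)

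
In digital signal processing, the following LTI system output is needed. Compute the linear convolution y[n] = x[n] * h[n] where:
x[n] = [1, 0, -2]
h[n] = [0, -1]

y[n] = sum_k x[k]*h[n-k]. Output length = len(x) + len(h) - 1 = 3 + 2 - 1 = 4.
y[0] = 1*0 = 0
y[1] = 0*0 + 1*-1 = -1
y[2] = -2*0 + 0*-1 = 0
y[3] = -2*-1 = 2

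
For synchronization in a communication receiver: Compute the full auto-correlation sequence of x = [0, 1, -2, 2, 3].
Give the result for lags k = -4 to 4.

r_xx[k] = sum_m x[m]*x[m+k], indexed from 0, for k = -4 to 4:
  r_xx[-4] = x[4]*x[0] = 0
  r_xx[-3] = x[3]*x[0] + x[4]*x[1] = 3
  r_xx[-2] = x[2]*x[0] + x[3]*x[1] + x[4]*x[2] = -4
  r_xx[-1] = x[1]*x[0] + x[2]*x[1] + x[3]*x[2] + x[4]*x[3] = 0
  r_xx[0] = x[0]*x[0] + x[1]*x[1] + x[2]*x[2] + x[3]*x[3] + x[4]*x[4] = 18
  r_xx[1] = x[0]*x[1] + x[1]*x[2] + x[2]*x[3] + x[3]*x[4] = 0
  r_xx[2] = x[0]*x[2] + x[1]*x[3] + x[2]*x[4] = -4
  r_xx[3] = x[0]*x[3] + x[1]*x[4] = 3
  r_xx[4] = x[0]*x[4] = 0
r_xx = [0, 3, -4, 0, 18, 0, -4, 3, 0]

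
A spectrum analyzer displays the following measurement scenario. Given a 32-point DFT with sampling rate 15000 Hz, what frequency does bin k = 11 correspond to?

The frequency of DFT bin k is: f_k = k * f_s / N
f_11 = 11 * 15000 / 32 = 20625/4 Hz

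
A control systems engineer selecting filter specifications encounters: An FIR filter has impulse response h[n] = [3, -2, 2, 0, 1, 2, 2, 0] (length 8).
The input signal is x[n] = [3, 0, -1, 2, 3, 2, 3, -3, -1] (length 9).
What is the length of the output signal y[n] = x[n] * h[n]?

For linear convolution, the output length is:
len(y) = len(x) + len(h) - 1 = 9 + 8 - 1 = 16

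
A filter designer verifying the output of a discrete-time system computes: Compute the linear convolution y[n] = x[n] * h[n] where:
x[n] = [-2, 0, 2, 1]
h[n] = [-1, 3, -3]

y[n] = sum_k x[k]*h[n-k]. Output length = len(x) + len(h) - 1 = 4 + 3 - 1 = 6.
y[0] = -2*-1 = 2
y[1] = 0*-1 + -2*3 = -6
y[2] = 2*-1 + 0*3 + -2*-3 = 4
y[3] = 1*-1 + 2*3 + 0*-3 = 5
y[4] = 1*3 + 2*-3 = -3
y[5] = 1*-3 = -3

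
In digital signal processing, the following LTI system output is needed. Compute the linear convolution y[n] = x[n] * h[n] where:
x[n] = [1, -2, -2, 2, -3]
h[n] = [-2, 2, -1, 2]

y[n] = sum_k x[k]*h[n-k]. Output length = len(x) + len(h) - 1 = 5 + 4 - 1 = 8.
y[0] = 1*-2 = -2
y[1] = -2*-2 + 1*2 = 6
y[2] = -2*-2 + -2*2 + 1*-1 = -1
y[3] = 2*-2 + -2*2 + -2*-1 + 1*2 = -4
y[4] = -3*-2 + 2*2 + -2*-1 + -2*2 = 8
y[5] = -3*2 + 2*-1 + -2*2 = -12
y[6] = -3*-1 + 2*2 = 7
y[7] = -3*2 = -6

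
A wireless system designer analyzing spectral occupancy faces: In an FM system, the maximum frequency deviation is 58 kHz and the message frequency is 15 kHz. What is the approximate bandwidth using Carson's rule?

Carson's rule: BW = 2*(delta_f + f_m)
= 2*(58 + 15) kHz = 146 kHz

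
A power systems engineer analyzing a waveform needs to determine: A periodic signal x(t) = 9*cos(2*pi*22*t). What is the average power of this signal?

Average power of A*cos(wt) is A^2/2.
P = 9^2 / 2 = 81/2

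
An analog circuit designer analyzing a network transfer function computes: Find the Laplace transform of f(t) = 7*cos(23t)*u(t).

Standard pair: cos(wt)*u(t) <-> s/(s^2+w^2)
With w = 23: L{7*cos(23t)*u(t)} = 7s/(s^2+529)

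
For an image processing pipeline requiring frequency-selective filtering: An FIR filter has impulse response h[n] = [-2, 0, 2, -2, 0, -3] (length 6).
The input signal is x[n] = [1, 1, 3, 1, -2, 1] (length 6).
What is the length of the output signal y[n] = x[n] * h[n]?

For linear convolution, the output length is:
len(y) = len(x) + len(h) - 1 = 6 + 6 - 1 = 11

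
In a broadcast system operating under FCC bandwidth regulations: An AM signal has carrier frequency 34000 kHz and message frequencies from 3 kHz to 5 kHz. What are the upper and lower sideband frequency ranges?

Upper sideband (USB) = fc + [fm_low, fm_high] = 34000 + [3, 5] = [34003, 34005] kHz
Lower sideband (LSB) = fc - [fm_high, fm_low] = 34000 - [5, 3] = [33995, 33997] kHz
Total occupied spectrum: 33995 kHz to 34005 kHz (plus carrier at 34000 kHz)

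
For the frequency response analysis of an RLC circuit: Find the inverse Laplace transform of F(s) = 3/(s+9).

Standard pair: k/(s+a) <-> k*e^(-at)*u(t)
With k=3, a=9: f(t) = 3*e^(-9t)*u(t)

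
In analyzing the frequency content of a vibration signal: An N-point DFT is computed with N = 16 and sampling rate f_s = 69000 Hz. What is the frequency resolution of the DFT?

DFT frequency resolution = f_s / N
= 69000 / 16 = 8625/2 Hz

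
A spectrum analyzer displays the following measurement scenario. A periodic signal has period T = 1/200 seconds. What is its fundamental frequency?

The fundamental frequency is the reciprocal of the period.
f = 1/T = 1/(1/200) = 200 Hz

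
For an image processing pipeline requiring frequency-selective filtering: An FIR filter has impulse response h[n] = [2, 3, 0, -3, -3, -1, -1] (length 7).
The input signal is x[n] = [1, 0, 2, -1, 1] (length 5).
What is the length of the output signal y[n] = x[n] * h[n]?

For linear convolution, the output length is:
len(y) = len(x) + len(h) - 1 = 5 + 7 - 1 = 11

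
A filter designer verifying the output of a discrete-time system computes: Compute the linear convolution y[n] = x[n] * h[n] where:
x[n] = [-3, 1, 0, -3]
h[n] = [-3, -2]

y[n] = sum_k x[k]*h[n-k]. Output length = len(x) + len(h) - 1 = 4 + 2 - 1 = 5.
y[0] = -3*-3 = 9
y[1] = 1*-3 + -3*-2 = 3
y[2] = 0*-3 + 1*-2 = -2
y[3] = -3*-3 + 0*-2 = 9
y[4] = -3*-2 = 6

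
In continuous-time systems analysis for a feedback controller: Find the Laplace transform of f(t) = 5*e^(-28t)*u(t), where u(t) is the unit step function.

Standard Laplace transform pair:
e^(-at)*u(t) <-> 1/(s+a)
With a = 28: L{5*e^(-28t)*u(t)} = 5/(s+28), ROC: Re(s) > -28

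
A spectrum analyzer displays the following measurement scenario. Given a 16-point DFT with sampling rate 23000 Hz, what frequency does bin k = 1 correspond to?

The frequency of DFT bin k is: f_k = k * f_s / N
f_1 = 1 * 23000 / 16 = 2875/2 Hz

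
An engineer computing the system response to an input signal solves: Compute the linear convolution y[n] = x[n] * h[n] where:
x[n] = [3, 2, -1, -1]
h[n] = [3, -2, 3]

y[n] = sum_k x[k]*h[n-k]. Output length = len(x) + len(h) - 1 = 4 + 3 - 1 = 6.
y[0] = 3*3 = 9
y[1] = 2*3 + 3*-2 = 0
y[2] = -1*3 + 2*-2 + 3*3 = 2
y[3] = -1*3 + -1*-2 + 2*3 = 5
y[4] = -1*-2 + -1*3 = -1
y[5] = -1*3 = -3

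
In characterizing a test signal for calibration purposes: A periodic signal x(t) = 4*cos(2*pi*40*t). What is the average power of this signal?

Average power of A*cos(wt) is A^2/2.
P = 4^2 / 2 = 16/2 = 8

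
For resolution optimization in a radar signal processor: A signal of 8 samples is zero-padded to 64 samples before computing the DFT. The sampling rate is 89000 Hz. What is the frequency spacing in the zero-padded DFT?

Original DFT: N = 8, resolution = f_s/N = 89000/8 = 11125 Hz
Zero-padded DFT: N = 64, resolution = f_s/N = 89000/64 = 11125/8 Hz
Zero-padding interpolates the spectrum (finer frequency grid)
but does NOT improve the true spectral resolution (ability to resolve close frequencies).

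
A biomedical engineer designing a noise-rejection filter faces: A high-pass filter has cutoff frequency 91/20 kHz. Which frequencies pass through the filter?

A high-pass filter passes all frequencies above the cutoff frequency 91/20 kHz and attenuates lower frequencies.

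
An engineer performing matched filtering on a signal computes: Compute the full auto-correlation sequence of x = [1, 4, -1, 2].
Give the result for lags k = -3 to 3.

r_xx[k] = sum_m x[m]*x[m+k], indexed from 0, for k = -3 to 3:
  r_xx[-3] = x[3]*x[0] = 2
  r_xx[-2] = x[2]*x[0] + x[3]*x[1] = 7
  r_xx[-1] = x[1]*x[0] + x[2]*x[1] + x[3]*x[2] = -2
  r_xx[0] = x[0]*x[0] + x[1]*x[1] + x[2]*x[2] + x[3]*x[3] = 22
  r_xx[1] = x[0]*x[1] + x[1]*x[2] + x[2]*x[3] = -2
  r_xx[2] = x[0]*x[2] + x[1]*x[3] = 7
  r_xx[3] = x[0]*x[3] = 2
r_xx = [2, 7, -2, 22, -2, 7, 2]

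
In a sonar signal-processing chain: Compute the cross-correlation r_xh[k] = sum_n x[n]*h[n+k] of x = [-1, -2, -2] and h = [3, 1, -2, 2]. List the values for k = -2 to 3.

Both sequences indexed from 0 and zero outside their support.
Lags with overlap: k = -2 to 3.
  r_xh[-2] = x[2]*h[0] = -6
  r_xh[-1] = x[1]*h[0] + x[2]*h[1] = -8
  r_xh[0] = x[0]*h[0] + x[1]*h[1] + x[2]*h[2] = -1
  r_xh[1] = x[0]*h[1] + x[1]*h[2] + x[2]*h[3] = -1
  r_xh[2] = x[0]*h[2] + x[1]*h[3] = -2
  r_xh[3] = x[0]*h[3] = -2
r_xh = [-6, -8, -1, -1, -2, -2] (for k = -2, ..., 3)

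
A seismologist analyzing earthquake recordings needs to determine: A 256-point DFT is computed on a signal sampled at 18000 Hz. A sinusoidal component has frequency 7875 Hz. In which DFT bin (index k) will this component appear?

DFT frequency resolution = f_s/N = 18000/256 = 1125/16 Hz
Bin index k = f_signal / resolution = 7875 / 1125/16 = 112
The signal frequency 7875 Hz falls in DFT bin k = 112.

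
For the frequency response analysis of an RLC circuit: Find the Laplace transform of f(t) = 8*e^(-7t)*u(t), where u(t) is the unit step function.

Standard Laplace transform pair:
e^(-at)*u(t) <-> 1/(s+a)
With a = 7: L{8*e^(-7t)*u(t)} = 8/(s+7), ROC: Re(s) > -7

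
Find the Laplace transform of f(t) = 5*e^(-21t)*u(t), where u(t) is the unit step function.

Standard Laplace transform pair:
e^(-at)*u(t) <-> 1/(s+a)
With a = 21: L{5*e^(-21t)*u(t)} = 5/(s+21), ROC: Re(s) > -21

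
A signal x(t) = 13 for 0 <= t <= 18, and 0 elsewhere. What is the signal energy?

Energy = integral of |x(t)|^2 dt over the signal duration
= 13^2 * 18 = 169 * 18 = 3042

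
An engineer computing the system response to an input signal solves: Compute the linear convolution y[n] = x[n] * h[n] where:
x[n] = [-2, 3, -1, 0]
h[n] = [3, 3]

y[n] = sum_k x[k]*h[n-k]. Output length = len(x) + len(h) - 1 = 4 + 2 - 1 = 5.
y[0] = -2*3 = -6
y[1] = 3*3 + -2*3 = 3
y[2] = -1*3 + 3*3 = 6
y[3] = 0*3 + -1*3 = -3
y[4] = 0*3 = 0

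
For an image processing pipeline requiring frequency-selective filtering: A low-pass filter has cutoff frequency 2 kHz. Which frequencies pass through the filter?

A low-pass filter passes all frequencies below the cutoff frequency 2 kHz and attenuates higher frequencies.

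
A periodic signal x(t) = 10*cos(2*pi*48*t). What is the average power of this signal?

Average power of A*cos(wt) is A^2/2.
P = 10^2 / 2 = 100/2 = 50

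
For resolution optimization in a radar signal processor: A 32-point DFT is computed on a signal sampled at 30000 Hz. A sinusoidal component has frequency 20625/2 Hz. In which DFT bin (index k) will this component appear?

DFT frequency resolution = f_s/N = 30000/32 = 1875/2 Hz
Bin index k = f_signal / resolution = 20625/2 / 1875/2 = 11
The signal frequency 20625/2 Hz falls in DFT bin k = 11.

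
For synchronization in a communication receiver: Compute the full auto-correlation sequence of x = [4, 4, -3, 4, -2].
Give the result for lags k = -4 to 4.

r_xx[k] = sum_m x[m]*x[m+k], indexed from 0, for k = -4 to 4:
  r_xx[-4] = x[4]*x[0] = -8
  r_xx[-3] = x[3]*x[0] + x[4]*x[1] = 8
  r_xx[-2] = x[2]*x[0] + x[3]*x[1] + x[4]*x[2] = 10
  r_xx[-1] = x[1]*x[0] + x[2]*x[1] + x[3]*x[2] + x[4]*x[3] = -16
  r_xx[0] = x[0]*x[0] + x[1]*x[1] + x[2]*x[2] + x[3]*x[3] + x[4]*x[4] = 61
  r_xx[1] = x[0]*x[1] + x[1]*x[2] + x[2]*x[3] + x[3]*x[4] = -16
  r_xx[2] = x[0]*x[2] + x[1]*x[3] + x[2]*x[4] = 10
  r_xx[3] = x[0]*x[3] + x[1]*x[4] = 8
  r_xx[4] = x[0]*x[4] = -8
r_xx = [-8, 8, 10, -16, 61, -16, 10, 8, -8]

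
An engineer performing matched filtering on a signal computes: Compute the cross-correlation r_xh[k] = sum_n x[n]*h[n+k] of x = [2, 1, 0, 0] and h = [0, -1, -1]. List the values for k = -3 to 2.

Both sequences indexed from 0 and zero outside their support.
Lags with overlap: k = -3 to 2.
  r_xh[-3] = x[3]*h[0] = 0
  r_xh[-2] = x[2]*h[0] + x[3]*h[1] = 0
  r_xh[-1] = x[1]*h[0] + x[2]*h[1] + x[3]*h[2] = 0
  r_xh[0] = x[0]*h[0] + x[1]*h[1] + x[2]*h[2] = -1
  r_xh[1] = x[0]*h[1] + x[1]*h[2] = -3
  r_xh[2] = x[0]*h[2] = -2
r_xh = [0, 0, 0, -1, -3, -2] (for k = -3, ..., 2)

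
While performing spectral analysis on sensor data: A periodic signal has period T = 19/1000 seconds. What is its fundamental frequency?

The fundamental frequency is the reciprocal of the period.
f = 1/T = 1/(19/1000) = 1000/19 Hz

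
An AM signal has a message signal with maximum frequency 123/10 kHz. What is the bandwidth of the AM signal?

In AM (double-sideband), the bandwidth is twice the message frequency.
BW = 2 * f_m = 2 * 123/10 kHz = 123/5 kHz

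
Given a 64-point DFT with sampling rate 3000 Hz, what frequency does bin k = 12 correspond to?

The frequency of DFT bin k is: f_k = k * f_s / N
f_12 = 12 * 3000 / 64 = 1125/2 Hz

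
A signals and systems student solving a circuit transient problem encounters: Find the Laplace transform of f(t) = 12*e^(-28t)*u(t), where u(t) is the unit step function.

Standard Laplace transform pair:
e^(-at)*u(t) <-> 1/(s+a)
With a = 28: L{12*e^(-28t)*u(t)} = 12/(s+28), ROC: Re(s) > -28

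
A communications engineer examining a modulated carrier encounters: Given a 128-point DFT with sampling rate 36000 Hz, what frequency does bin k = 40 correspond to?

The frequency of DFT bin k is: f_k = k * f_s / N
f_40 = 40 * 36000 / 128 = 11250 Hz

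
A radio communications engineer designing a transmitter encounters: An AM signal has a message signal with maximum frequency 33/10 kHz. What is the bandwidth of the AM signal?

In AM (double-sideband), the bandwidth is twice the message frequency.
BW = 2 * f_m = 2 * 33/10 kHz = 33/5 kHz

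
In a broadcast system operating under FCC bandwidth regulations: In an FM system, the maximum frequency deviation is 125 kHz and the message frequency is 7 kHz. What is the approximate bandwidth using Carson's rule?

Carson's rule: BW = 2*(delta_f + f_m)
= 2*(125 + 7) kHz = 264 kHz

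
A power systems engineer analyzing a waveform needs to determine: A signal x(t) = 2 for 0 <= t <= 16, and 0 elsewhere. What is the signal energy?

Energy = integral of |x(t)|^2 dt over the signal duration
= 2^2 * 16 = 4 * 16 = 64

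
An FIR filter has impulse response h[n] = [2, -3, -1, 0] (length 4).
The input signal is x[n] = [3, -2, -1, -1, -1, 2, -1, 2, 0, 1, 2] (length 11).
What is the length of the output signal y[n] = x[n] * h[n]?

For linear convolution, the output length is:
len(y) = len(x) + len(h) - 1 = 11 + 4 - 1 = 14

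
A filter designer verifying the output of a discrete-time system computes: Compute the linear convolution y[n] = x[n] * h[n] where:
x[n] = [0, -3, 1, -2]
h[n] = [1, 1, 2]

y[n] = sum_k x[k]*h[n-k]. Output length = len(x) + len(h) - 1 = 4 + 3 - 1 = 6.
y[0] = 0*1 = 0
y[1] = -3*1 + 0*1 = -3
y[2] = 1*1 + -3*1 + 0*2 = -2
y[3] = -2*1 + 1*1 + -3*2 = -7
y[4] = -2*1 + 1*2 = 0
y[5] = -2*2 = -4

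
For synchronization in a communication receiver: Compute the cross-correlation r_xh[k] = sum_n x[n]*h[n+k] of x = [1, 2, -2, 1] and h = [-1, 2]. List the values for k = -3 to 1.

Both sequences indexed from 0 and zero outside their support.
Lags with overlap: k = -3 to 1.
  r_xh[-3] = x[3]*h[0] = -1
  r_xh[-2] = x[2]*h[0] + x[3]*h[1] = 4
  r_xh[-1] = x[1]*h[0] + x[2]*h[1] = -6
  r_xh[0] = x[0]*h[0] + x[1]*h[1] = 3
  r_xh[1] = x[0]*h[1] = 2
r_xh = [-1, 4, -6, 3, 2] (for k = -3, ..., 1)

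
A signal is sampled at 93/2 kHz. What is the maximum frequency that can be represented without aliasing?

The maximum frequency that can be represented without aliasing
is the Nyquist frequency: f_max = f_s / 2 = 93/2 kHz / 2 = 93/4 kHz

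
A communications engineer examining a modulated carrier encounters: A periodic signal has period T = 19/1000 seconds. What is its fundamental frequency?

The fundamental frequency is the reciprocal of the period.
f = 1/T = 1/(19/1000) = 1000/19 Hz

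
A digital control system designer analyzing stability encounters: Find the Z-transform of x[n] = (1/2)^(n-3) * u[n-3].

Time-shifting property: if X(z) = Z{x[n]}, then Z{x[n-d]} = z^(-d) * X(z)
X(z) = z/(z - 1/2) for x[n] = (1/2)^n * u[n]
Z{x[n-3]} = z^(-3) * z/(z - 1/2) = z^(-2)/(z - 1/2)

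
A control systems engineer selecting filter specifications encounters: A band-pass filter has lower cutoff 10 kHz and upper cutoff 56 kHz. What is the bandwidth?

Bandwidth = f_high - f_low
= 56 kHz - 10 kHz = 46 kHz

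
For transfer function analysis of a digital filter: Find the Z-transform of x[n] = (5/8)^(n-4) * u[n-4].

Time-shifting property: if X(z) = Z{x[n]}, then Z{x[n-d]} = z^(-d) * X(z)
X(z) = z/(z - 5/8) for x[n] = (5/8)^n * u[n]
Z{x[n-4]} = z^(-4) * z/(z - 5/8) = z^(-3)/(z - 5/8)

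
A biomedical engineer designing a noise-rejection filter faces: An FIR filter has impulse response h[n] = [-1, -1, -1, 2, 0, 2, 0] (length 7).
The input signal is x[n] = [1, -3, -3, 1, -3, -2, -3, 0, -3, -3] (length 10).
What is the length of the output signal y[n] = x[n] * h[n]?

For linear convolution, the output length is:
len(y) = len(x) + len(h) - 1 = 10 + 7 - 1 = 16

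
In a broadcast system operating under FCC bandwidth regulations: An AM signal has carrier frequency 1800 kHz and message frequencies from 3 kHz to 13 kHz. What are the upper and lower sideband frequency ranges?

Upper sideband (USB) = fc + [fm_low, fm_high] = 1800 + [3, 13] = [1803, 1813] kHz
Lower sideband (LSB) = fc - [fm_high, fm_low] = 1800 - [13, 3] = [1787, 1797] kHz
Total occupied spectrum: 1787 kHz to 1813 kHz (plus carrier at 1800 kHz)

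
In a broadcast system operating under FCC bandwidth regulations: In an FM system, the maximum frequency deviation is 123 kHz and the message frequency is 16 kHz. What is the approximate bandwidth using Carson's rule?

Carson's rule: BW = 2*(delta_f + f_m)
= 2*(123 + 16) kHz = 278 kHz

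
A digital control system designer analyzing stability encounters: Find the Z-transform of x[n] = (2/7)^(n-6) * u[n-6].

Time-shifting property: if X(z) = Z{x[n]}, then Z{x[n-d]} = z^(-d) * X(z)
X(z) = z/(z - 2/7) for x[n] = (2/7)^n * u[n]
Z{x[n-6]} = z^(-6) * z/(z - 2/7) = z^(-5)/(z - 2/7)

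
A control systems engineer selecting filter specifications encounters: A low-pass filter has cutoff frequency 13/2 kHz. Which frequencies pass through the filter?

A low-pass filter passes all frequencies below the cutoff frequency 13/2 kHz and attenuates higher frequencies.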